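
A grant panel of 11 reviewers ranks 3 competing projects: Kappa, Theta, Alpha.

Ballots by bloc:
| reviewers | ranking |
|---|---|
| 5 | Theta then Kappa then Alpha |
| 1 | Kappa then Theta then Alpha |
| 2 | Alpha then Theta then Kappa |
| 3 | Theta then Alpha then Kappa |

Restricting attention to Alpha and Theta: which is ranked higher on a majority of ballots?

Ballots ranking Alpha above Theta: 2.
Ballots ranking Theta above Alpha: 11 − 2 = 9.
Theta wins the head-to-head 9–2.

Theta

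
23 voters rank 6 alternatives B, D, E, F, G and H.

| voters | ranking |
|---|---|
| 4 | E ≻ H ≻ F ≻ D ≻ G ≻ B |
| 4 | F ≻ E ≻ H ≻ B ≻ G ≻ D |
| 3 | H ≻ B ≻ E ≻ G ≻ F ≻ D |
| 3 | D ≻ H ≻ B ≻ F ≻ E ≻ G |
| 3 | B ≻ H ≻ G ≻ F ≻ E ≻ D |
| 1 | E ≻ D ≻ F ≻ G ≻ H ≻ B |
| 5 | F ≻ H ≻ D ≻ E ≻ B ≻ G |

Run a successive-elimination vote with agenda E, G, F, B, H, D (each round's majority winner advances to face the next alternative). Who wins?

Round 1: E vs G — 20–3, E advances.
Round 2: E vs F — 8–15, F advances.
Round 3: F vs B — 14–9, F advances.
Round 4: F vs H — 10–13, H advances.
Round 5: H vs D — 19–4, H advances.
H survives the agenda.

H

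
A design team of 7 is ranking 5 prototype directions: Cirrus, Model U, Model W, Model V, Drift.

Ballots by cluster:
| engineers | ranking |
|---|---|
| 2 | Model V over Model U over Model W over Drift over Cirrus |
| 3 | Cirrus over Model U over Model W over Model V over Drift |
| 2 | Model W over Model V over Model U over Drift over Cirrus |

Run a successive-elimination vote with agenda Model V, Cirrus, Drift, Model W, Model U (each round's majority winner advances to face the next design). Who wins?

Round 1: Model V vs Cirrus — 4–3, Model V advances.
Round 2: Model V vs Drift — 7–0, Model V advances.
Round 3: Model V vs Model W — 2–5, Model W advances.
Round 4: Model W vs Model U — 2–5, Model U advances.
Model U survives the agenda.

Model U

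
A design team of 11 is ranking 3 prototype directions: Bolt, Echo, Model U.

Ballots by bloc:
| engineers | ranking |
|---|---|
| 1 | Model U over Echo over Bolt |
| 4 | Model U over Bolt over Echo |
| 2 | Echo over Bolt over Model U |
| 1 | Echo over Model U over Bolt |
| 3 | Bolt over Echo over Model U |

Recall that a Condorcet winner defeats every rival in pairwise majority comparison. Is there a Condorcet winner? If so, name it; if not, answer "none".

Head-to-head results (11 engineers):
Bolt vs Echo: Bolt, 7–4.
Bolt vs Model U: Bolt preferred on 2+3 = 5 ballots; Model U wins 6–5.
Echo vs Model U: 6 to 5, Echo.
Every design loses at least once (Bolt loses to Model U; Echo loses to Bolt; Model U loses to Echo). The majority relation contains the cycle Bolt beats Echo beats Model U beats Bolt, so there is no Condorcet winner.

none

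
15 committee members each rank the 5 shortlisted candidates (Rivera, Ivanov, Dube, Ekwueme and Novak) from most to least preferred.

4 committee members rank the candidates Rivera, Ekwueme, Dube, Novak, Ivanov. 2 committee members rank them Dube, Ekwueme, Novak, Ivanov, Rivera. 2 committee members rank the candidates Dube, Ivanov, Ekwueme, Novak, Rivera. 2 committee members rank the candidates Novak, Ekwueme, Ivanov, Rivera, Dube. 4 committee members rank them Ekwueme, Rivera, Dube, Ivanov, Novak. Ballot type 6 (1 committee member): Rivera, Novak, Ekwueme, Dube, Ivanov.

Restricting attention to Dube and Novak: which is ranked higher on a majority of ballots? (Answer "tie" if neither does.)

Dube

Ballots ranking Dube above Novak: 4 + 2 + 2 + 4 = 12.
Ballots ranking Novak above Dube: 15 − 12 = 3.
Dube wins the head-to-head 12–3.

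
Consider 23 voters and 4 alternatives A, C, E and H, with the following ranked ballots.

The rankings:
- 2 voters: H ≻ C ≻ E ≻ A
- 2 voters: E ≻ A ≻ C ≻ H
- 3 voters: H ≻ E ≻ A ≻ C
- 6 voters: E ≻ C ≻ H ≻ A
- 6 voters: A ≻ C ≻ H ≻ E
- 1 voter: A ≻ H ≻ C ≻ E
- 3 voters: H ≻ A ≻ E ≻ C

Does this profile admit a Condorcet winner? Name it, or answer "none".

none

Pairwise majorities:
A vs C: A is ranked higher on 2+3+6+1+3 = 15 ballots, C on 8. A wins 15–8.
A vs E: 6+1+3 = 10 for A, 13 for E — E by 13–10.
A vs H: 2+6+1 = 9 for A, 14 for H — H by 14–9.
C vs E: 9 to 14, E.
C vs H: C is ranked higher on 2+6+6 = 14 ballots, H on 9. C wins 14–9.
E vs H: 8 to 15, H.
Every alternative loses at least once (A loses to E; C loses to A; E loses to H; H loses to C). The majority relation contains the cycle A > C > H > A, so there is no Condorcet winner.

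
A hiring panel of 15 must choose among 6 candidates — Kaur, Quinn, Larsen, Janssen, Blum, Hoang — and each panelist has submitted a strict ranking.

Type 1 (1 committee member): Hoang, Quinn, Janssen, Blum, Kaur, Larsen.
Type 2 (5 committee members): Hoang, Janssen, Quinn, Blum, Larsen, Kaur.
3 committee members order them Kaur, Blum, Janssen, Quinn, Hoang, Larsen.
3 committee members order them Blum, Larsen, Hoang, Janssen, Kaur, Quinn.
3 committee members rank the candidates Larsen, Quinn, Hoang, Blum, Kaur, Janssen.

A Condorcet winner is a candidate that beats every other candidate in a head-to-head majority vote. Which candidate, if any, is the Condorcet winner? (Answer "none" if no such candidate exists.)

Pairwise majorities:
Kaur vs Quinn: Kaur preferred on 3+3 = 6 ballots; Quinn wins 9–6.
Kaur vs Larsen: Kaur preferred on 1+3 = 4 ballots; Larsen wins 11–4.
Kaur vs Janssen: Kaur is ranked higher on 3+3 = 6 ballots, Janssen on 9. Janssen wins 9–6.
Kaur vs Blum: 3 for Kaur, 12 for Blum — Blum by 12–3.
Kaur vs Hoang: 3 for Kaur, 12 for Hoang — Hoang by 12–3.
Quinn vs Larsen: Quinn preferred on 1+5+3 = 9 ballots; Quinn wins 9–6.
Quinn vs Janssen: 4 to 11, Janssen.
Quinn vs Blum: Quinn is ranked higher on 1+5+3 = 9 ballots, Blum on 6. Quinn wins 9–6.
Quinn vs Hoang: 3+3 = 6 for Quinn, 9 for Hoang — Hoang by 9–6.
Larsen vs Janssen: Larsen preferred on 3+3 = 6 ballots; Janssen wins 9–6.
Larsen vs Blum: Larsen is ranked higher on 3 ballots, Blum on 12. Blum wins 12–3.
Larsen vs Hoang: 3+3 = 6 for Larsen, 9 for Hoang — Hoang by 9–6.
Janssen vs Blum: Janssen preferred on 1+5 = 6 ballots; Blum wins 9–6.
Janssen vs Hoang: 3 for Janssen, 12 for Hoang — Hoang by 12–3.
Blum vs Hoang: 3+3 = 6 for Blum, 9 for Hoang — Hoang by 9–6.
Only Hoang has no losses; Hoang is the Condorcet winner.

Hoang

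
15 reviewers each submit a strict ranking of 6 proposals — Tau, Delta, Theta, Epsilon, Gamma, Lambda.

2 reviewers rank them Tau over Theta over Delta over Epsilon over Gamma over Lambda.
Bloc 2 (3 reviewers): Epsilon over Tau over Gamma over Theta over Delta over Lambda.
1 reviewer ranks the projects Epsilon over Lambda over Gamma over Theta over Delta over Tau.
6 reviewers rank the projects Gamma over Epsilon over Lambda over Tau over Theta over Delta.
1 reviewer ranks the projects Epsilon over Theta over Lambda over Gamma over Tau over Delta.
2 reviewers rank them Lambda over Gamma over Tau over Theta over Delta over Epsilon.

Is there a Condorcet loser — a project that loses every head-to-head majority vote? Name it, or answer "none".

Delta

Pairwise majorities:
Tau vs Delta: 14 to 1, Tau.
Tau vs Theta: Tau, 13–2.
Tau vs Epsilon: Tau preferred on 2+2 = 4 ballots; Epsilon wins 11–4.
Tau vs Gamma: Gamma wins 10–5.
Tau–Lambda: Lambda 10–5.
Delta vs Theta: Delta preferred on 0 ballots; Theta wins 15–0.
Delta vs Epsilon: 2+2 = 4 for Delta, 11 for Epsilon — Epsilon by 11–4.
Delta vs Gamma: Delta is ranked higher on 2 ballots, Gamma on 13. Gamma wins 13–2.
Delta vs Lambda: Delta is ranked higher on 2+3 = 5 ballots, Lambda on 10. Lambda wins 10–5.
Theta vs Epsilon: Theta preferred on 2+2 = 4 ballots; Epsilon wins 11–4.
Theta vs Gamma: 3 to 12, Gamma.
Theta–Lambda: Lambda 9–6.
Epsilon vs Gamma: Epsilon is ranked higher on 2+3+1+1 = 7 ballots, Gamma on 8. Gamma wins 8–7.
Epsilon vs Lambda: 13 to 2, Epsilon.
Gamma vs Lambda: 11 to 4, Gamma.
Delta loses to every other project — it is the Condorcet loser.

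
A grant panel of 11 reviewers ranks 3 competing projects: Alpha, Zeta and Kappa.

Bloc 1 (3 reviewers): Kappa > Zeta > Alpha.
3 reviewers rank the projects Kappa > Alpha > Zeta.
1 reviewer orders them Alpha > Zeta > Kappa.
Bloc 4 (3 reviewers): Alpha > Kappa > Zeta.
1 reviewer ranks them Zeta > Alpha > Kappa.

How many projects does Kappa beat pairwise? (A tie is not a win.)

2

Kappa against each rival (11 reviewers):
Kappa vs Alpha: Kappa is ranked higher on 3+3 = 6 ballots, Alpha on 5. Kappa wins 6–5.
Kappa vs Zeta: Kappa preferred on 3+3+3 = 9 ballots; Kappa wins 9–2.
Kappa beats Alpha, Zeta — 2 pairwise wins.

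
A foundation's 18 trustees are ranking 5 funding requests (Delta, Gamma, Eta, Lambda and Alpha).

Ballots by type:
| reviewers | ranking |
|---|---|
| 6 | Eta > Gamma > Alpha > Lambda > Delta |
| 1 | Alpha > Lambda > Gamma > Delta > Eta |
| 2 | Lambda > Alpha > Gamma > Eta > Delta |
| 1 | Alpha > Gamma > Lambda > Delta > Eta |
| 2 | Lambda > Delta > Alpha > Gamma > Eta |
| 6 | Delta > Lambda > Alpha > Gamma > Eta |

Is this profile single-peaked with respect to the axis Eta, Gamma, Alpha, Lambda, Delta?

yes

Axis positions: Eta=1, Gamma=2, Alpha=3, Lambda=4, Delta=5.
Type 1 (peak Eta at position 1): ranking walks positions 1-2-3-4-5, expanding outward from the peak — single-peaked.
Type 2 (peak Alpha at position 3): ranking walks positions 3-4-2-5-1, expanding outward from the peak — single-peaked.
Type 3 (peak Lambda at position 4): ranking walks positions 4-3-2-1-5, expanding outward from the peak — single-peaked.
Type 4 (peak Alpha at position 3): ranking walks positions 3-2-4-5-1, expanding outward from the peak — single-peaked.
Type 5 (peak Lambda at position 4): ranking walks positions 4-5-3-2-1, expanding outward from the peak — single-peaked.
Type 6 (peak Delta at position 5): ranking walks positions 5-4-3-2-1, expanding outward from the peak — single-peaked.
Every ranking is single-peaked on this axis.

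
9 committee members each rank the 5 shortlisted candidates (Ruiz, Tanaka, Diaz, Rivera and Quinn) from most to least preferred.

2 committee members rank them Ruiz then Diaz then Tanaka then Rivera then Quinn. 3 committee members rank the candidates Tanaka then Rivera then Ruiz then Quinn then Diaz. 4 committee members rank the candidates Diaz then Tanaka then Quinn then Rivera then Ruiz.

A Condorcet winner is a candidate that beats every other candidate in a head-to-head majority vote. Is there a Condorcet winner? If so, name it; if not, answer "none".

Pairwise majorities:
Ruiz vs Tanaka: 2 to 7, Tanaka.
Ruiz vs Diaz: 5 to 4, Ruiz.
Ruiz vs Rivera: Ruiz is ranked higher on 2 ballots, Rivera on 7. Rivera wins 7–2.
Ruiz vs Quinn: Ruiz preferred on 2+3 = 5 ballots; Ruiz wins 5–4.
Tanaka vs Diaz: 3 to 6, Diaz.
Tanaka vs Rivera: 2+3+4 = 9 for Tanaka, 0 for Rivera — Tanaka by 9–0.
Tanaka vs Quinn: 9 to 0, Tanaka.
Diaz vs Rivera: Diaz is ranked higher on 2+4 = 6 ballots, Rivera on 3. Diaz wins 6–3.
Diaz vs Quinn: 6 to 3, Diaz.
Rivera vs Quinn: Rivera preferred on 2+3 = 5 ballots; Rivera wins 5–4.
No candidate is unbeaten: Ruiz loses to Tanaka; Tanaka loses to Diaz; Diaz loses to Ruiz; Rivera loses to Tanaka; Quinn loses to Ruiz. In particular Ruiz beats Diaz beats Tanaka beats Ruiz is a majority cycle — no Condorcet winner exists.

none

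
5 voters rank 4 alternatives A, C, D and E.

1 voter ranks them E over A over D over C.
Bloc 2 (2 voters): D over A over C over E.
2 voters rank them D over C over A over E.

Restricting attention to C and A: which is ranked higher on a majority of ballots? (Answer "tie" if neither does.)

A

Ballots ranking C above A: 2.
Ballots ranking A above C: 5 − 2 = 3.
A wins the head-to-head 3–2.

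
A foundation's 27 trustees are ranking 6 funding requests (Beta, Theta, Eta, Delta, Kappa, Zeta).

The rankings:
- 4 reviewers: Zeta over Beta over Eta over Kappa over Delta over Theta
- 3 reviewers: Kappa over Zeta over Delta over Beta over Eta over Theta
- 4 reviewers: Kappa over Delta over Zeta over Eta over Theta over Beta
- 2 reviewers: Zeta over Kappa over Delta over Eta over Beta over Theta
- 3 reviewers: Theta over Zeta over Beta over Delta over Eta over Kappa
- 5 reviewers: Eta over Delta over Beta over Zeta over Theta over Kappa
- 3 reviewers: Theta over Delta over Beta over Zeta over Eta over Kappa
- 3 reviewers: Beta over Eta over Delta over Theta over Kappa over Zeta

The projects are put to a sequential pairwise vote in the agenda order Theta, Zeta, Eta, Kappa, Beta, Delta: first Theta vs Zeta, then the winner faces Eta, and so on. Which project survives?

Delta

Round 1: Theta vs Zeta — 9–18, Zeta advances.
Round 2: Zeta vs Eta — 19–8, Zeta advances.
Round 3: Zeta vs Kappa — 17–10, Zeta advances.
Round 4: Zeta vs Beta — 16–11, Zeta advances.
Round 5: Zeta vs Delta — 12–15, Delta advances.
The agenda winner is Delta.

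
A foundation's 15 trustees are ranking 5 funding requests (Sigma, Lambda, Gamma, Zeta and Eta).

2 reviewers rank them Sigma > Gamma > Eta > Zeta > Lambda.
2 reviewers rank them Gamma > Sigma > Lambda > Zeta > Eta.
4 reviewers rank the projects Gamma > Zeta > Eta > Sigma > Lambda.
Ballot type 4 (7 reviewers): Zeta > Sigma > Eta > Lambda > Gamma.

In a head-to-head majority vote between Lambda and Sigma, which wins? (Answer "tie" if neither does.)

No ballot ranks Lambda above Sigma: 0.
Ballots ranking Sigma above Lambda: 15 − 0 = 15.
Sigma wins the head-to-head 15–0.

Sigma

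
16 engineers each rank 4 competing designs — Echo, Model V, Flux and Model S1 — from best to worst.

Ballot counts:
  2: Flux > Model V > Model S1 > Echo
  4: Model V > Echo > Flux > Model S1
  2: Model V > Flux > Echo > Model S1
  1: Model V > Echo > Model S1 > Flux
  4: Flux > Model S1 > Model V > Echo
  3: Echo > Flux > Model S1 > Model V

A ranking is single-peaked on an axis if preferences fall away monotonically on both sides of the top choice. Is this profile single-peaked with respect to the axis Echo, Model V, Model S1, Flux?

Axis positions: Echo=1, Model V=2, Model S1=3, Flux=4.
Ballot type 1: ranking walks positions 4-2-3-1; Model V is ranked above Model S1 even though Model S1 lies between Model V and the peak Flux on the axis — preferences dip and rise again. Not single-peaked.
Ballot type 2: ranking walks positions 2-1-4-3; Flux is ranked above Model S1 even though Model S1 lies between Flux and the peak Model V on the axis — preferences dip and rise again. Not single-peaked.
Ballot type 3: ranking walks positions 2-4-1-3; Flux is ranked above Model S1 even though Model S1 lies between Flux and the peak Model V on the axis — preferences dip and rise again. Not single-peaked.
Ballot type 4 (peak Model V at position 2): ranking walks positions 2-1-3-4, expanding outward from the peak — single-peaked.
Ballot type 5 (peak Flux at position 4): ranking walks positions 4-3-2-1, expanding outward from the peak — single-peaked.
Ballot type 6: ranking walks positions 1-4-3-2; Flux is ranked above Model V even though Model V lies between Flux and the peak Echo on the axis — preferences dip and rise again. Not single-peaked.
Ballot type 1 violates single-peakedness, so the profile is not single-peaked on this axis.

no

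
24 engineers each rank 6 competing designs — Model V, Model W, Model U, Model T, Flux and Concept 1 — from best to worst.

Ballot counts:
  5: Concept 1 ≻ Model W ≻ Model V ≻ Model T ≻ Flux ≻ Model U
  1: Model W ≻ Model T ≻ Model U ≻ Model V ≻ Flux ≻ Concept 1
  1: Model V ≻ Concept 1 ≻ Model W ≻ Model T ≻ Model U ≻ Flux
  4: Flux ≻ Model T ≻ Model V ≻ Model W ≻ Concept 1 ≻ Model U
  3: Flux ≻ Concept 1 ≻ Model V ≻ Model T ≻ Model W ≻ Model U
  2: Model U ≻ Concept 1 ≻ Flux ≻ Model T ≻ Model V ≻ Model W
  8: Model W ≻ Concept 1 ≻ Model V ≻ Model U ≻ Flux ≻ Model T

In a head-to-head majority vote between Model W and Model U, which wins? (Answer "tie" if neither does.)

Model W

Ballots ranking Model W above Model U: 5 + 1 + 1 + 4 + 3 + 8 = 22.
Ballots ranking Model U above Model W: 24 − 22 = 2.
Model W wins the head-to-head 22–2.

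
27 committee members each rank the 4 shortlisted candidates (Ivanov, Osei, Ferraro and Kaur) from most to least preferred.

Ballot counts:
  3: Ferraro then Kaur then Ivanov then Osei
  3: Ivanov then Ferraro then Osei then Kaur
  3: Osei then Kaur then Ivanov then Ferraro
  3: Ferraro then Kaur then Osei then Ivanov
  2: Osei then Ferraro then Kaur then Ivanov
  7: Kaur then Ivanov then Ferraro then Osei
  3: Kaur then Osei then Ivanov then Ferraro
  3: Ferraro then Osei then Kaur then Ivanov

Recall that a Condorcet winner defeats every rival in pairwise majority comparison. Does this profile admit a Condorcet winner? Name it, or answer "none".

none

Check each pair by majority over 27 ballots:
Ivanov–Osei: Osei 14–13.
Ivanov vs Ferraro: Ivanov wins 16–11.
Ivanov vs Kaur: 3 to 24, Kaur.
Osei vs Ferraro: Ferraro wins 19–8.
Osei vs Kaur: Osei is ranked higher on 3+3+2+3 = 11 ballots, Kaur on 16. Kaur wins 16–11.
Ferraro vs Kaur: Ferraro wins 14–13.
Each candidate drops at least one matchup (Ivanov loses to Osei; Osei loses to Ferraro; Ferraro loses to Ivanov; Kaur loses to Ferraro); the cycle Ivanov > Ferraro > Osei > Ivanov rules out a Condorcet winner.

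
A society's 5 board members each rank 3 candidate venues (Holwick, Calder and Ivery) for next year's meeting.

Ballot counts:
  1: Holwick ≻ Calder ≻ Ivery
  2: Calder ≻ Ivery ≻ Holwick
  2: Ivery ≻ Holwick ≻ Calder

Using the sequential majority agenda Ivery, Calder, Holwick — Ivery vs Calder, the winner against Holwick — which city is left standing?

Round 1: Ivery vs Calder — 2–3, Calder advances.
Round 2: Calder vs Holwick — 2–3, Holwick advances.
Holwick survives the agenda.

Holwick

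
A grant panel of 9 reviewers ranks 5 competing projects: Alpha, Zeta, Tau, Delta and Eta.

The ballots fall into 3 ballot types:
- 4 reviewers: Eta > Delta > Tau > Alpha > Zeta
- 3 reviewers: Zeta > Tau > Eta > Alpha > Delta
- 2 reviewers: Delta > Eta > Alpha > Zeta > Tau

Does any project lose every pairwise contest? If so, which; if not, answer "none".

Pairwise majorities:
Alpha vs Zeta: 4+2 = 6 for Alpha, 3 for Zeta — Alpha by 6–3.
Alpha–Tau: Tau 7–2.
Alpha vs Delta: 3 to 6, Delta.
Alpha vs Eta: 0 to 9, Eta.
Zeta–Tau: Zeta 5–4.
Zeta vs Delta: Delta wins 6–3.
Zeta vs Eta: Eta wins 6–3.
Tau vs Delta: Delta wins 6–3.
Tau–Eta: Eta 6–3.
Delta vs Eta: Delta is ranked higher on 2 ballots, Eta on 7. Eta wins 7–2.
Each project has at least one pairwise win (Alpha beats Zeta; Zeta beats Tau; Tau beats Alpha; Delta beats Alpha; Eta beats Alpha) — no Condorcet loser.

none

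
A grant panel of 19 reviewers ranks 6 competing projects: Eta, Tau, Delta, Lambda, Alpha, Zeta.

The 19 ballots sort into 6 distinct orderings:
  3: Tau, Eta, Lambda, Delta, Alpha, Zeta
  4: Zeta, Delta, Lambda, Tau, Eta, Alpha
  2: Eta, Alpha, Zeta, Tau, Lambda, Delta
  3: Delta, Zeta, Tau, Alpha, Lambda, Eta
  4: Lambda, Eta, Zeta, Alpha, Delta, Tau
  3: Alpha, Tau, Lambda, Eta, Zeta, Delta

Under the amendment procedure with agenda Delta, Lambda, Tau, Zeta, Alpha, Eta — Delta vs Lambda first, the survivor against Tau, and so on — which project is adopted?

Round 1: Delta vs Lambda — 7–12, Lambda advances.
Round 2: Lambda vs Tau — 8–11, Tau advances.
Round 3: Tau vs Zeta — 6–13, Zeta advances.
Round 4: Zeta vs Alpha — 11–8, Zeta advances.
Round 5: Zeta vs Eta — 7–12, Eta advances.
Eta survives the agenda.

Eta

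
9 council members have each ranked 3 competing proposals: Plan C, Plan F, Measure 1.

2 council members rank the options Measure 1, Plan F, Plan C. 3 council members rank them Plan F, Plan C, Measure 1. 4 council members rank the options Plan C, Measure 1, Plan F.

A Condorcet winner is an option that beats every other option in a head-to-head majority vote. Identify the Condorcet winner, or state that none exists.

Check each pair by majority over 9 ballots:
Plan C vs Plan F: 4 for Plan C, 5 for Plan F — Plan F by 5–4.
Plan C vs Measure 1: Plan C is ranked higher on 3+4 = 7 ballots, Measure 1 on 2. Plan C wins 7–2.
Plan F–Measure 1: Measure 1 6–3.
No option is unbeaten: Plan C loses to Plan F; Plan F loses to Measure 1; Measure 1 loses to Plan C. In particular Plan C beats Measure 1 beats Plan F beats Plan C is a majority cycle — no Condorcet winner exists.

none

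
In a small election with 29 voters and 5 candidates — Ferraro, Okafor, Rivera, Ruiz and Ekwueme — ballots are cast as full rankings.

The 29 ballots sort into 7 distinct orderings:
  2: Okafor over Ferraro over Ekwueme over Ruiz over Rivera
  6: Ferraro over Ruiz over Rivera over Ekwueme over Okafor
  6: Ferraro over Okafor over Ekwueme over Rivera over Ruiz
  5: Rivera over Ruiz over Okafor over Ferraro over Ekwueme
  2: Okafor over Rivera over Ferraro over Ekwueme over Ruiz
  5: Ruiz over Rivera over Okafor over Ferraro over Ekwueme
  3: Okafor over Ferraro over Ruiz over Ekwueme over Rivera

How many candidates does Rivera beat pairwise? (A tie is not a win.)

Rivera against each rival (29 voters):
Rivera vs Ferraro: Ferraro, 17–12.
Rivera vs Okafor: Rivera wins 16–13.
Rivera vs Ruiz: 13 to 16, Ruiz.
Rivera vs Ekwueme: 6+5+2+5 = 18 for Rivera, 11 for Ekwueme — Rivera by 18–11.
Rivera beats Okafor, Ekwueme; loses to Ferraro, Ruiz — 2 pairwise wins.

2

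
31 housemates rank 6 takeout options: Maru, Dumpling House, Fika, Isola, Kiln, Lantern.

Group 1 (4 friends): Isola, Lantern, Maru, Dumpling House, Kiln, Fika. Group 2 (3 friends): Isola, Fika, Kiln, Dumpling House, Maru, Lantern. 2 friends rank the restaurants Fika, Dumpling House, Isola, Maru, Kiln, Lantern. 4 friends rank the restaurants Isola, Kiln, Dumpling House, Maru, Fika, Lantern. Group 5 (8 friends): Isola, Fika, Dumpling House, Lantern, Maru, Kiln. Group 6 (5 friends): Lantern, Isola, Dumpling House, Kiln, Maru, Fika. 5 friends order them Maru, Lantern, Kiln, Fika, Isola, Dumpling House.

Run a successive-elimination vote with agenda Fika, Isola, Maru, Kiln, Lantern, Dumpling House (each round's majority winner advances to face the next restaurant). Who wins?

Isola

Round 1: Fika vs Isola — 7–24, Isola advances.
Round 2: Isola vs Maru — 26–5, Isola advances.
Round 3: Isola vs Kiln — 26–5, Isola advances.
Round 4: Isola vs Lantern — 21–10, Isola advances.
Round 5: Isola vs Dumpling House — 29–2, Isola advances.
Isola survives the agenda.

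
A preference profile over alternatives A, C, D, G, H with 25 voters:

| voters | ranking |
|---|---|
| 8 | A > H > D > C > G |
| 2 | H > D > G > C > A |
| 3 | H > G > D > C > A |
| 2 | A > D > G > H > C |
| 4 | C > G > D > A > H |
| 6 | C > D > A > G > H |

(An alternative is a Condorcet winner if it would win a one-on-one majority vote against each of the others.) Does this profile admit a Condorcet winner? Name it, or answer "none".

none

Head-to-head results (25 voters):
A vs C: 10 to 15, C.
A vs D: 10 to 15, D.
A vs G: A is ranked higher on 8+2+6 = 16 ballots, G on 9. A wins 16–9.
A vs H: A is ranked higher on 8+2+4+6 = 20 ballots, H on 5. A wins 20–5.
C vs D: 4+6 = 10 for C, 15 for D — D by 15–10.
C vs G: 8+4+6 = 18 for C, 7 for G — C by 18–7.
C vs H: C preferred on 4+6 = 10 ballots; H wins 15–10.
D vs G: 8+2+2+6 = 18 for D, 7 for G — D by 18–7.
D vs H: D preferred on 2+4+6 = 12 ballots; H wins 13–12.
G vs H: G is ranked higher on 2+4+6 = 12 ballots, H on 13. H wins 13–12.
Every alternative loses at least once (A loses to C; C loses to D; D loses to H; G loses to A; H loses to A). The majority relation contains the cycle A → H → C → A, so there is no Condorcet winner.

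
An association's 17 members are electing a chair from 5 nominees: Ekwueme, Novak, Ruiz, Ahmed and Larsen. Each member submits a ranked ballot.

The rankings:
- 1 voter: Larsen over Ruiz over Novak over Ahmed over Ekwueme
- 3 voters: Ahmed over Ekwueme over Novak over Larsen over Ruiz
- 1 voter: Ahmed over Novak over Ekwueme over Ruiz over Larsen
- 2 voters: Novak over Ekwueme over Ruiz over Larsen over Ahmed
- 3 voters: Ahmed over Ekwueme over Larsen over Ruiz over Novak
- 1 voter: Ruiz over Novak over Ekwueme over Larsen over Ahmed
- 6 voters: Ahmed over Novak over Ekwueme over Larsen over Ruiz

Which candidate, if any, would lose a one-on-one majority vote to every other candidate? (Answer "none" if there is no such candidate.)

Ruiz

Head-to-head results (17 voters):
Ekwueme vs Novak: 3+3 = 6 for Ekwueme, 11 for Novak — Novak by 11–6.
Ekwueme vs Ruiz: Ekwueme, 15–2.
Ekwueme vs Ahmed: Ekwueme preferred on 2+1 = 3 ballots; Ahmed wins 14–3.
Ekwueme vs Larsen: 16 to 1, Ekwueme.
Novak vs Ruiz: Novak, 12–5.
Novak vs Ahmed: 4 to 13, Ahmed.
Novak vs Larsen: 13 to 4, Novak.
Ruiz–Ahmed: Ahmed 13–4.
Ruiz–Larsen: Larsen 13–4.
Ahmed vs Larsen: Ahmed is ranked higher on 3+1+3+6 = 13 ballots, Larsen on 4. Ahmed wins 13–4.
Only Ruiz has no wins; Ruiz is the Condorcet loser.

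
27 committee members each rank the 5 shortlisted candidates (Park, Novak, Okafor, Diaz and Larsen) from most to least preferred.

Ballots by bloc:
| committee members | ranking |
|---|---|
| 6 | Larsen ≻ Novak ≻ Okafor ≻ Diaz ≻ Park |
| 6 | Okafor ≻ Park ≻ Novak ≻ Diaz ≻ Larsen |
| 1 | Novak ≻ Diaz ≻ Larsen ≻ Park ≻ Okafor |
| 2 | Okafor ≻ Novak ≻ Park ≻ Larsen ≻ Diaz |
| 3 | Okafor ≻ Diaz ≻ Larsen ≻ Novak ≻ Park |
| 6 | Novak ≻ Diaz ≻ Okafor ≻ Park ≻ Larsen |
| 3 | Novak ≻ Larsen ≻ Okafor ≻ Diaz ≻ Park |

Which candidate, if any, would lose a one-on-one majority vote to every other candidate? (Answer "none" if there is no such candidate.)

Larsen

Pairwise majorities:
Park vs Novak: Park is ranked higher on 6 ballots, Novak on 21. Novak wins 21–6.
Park–Okafor: Okafor 26–1.
Park–Diaz: Diaz 19–8.
Park vs Larsen: Park is ranked higher on 6+2+6 = 14 ballots, Larsen on 13. Park wins 14–13.
Novak vs Okafor: Novak preferred on 6+1+6+3 = 16 ballots; Novak wins 16–11.
Novak vs Diaz: Novak, 24–3.
Novak vs Larsen: Novak preferred on 6+1+2+6+3 = 18 ballots; Novak wins 18–9.
Okafor vs Diaz: Okafor, 20–7.
Okafor vs Larsen: 17 to 10, Okafor.
Diaz vs Larsen: Diaz, 16–11.
Only Larsen has no wins; Larsen is the Condorcet loser.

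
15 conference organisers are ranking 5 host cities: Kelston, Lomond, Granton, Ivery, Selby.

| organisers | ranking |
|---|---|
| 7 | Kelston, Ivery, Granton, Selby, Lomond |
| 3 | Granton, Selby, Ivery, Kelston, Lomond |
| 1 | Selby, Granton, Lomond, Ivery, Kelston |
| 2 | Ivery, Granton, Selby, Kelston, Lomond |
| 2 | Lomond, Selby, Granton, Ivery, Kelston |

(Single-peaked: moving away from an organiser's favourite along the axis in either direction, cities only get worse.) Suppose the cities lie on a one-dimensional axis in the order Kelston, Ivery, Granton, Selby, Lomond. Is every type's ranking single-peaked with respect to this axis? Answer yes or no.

yes

Axis positions: Kelston=1, Ivery=2, Granton=3, Selby=4, Lomond=5.
Type 1 (peak Kelston at position 1): ranking walks positions 1-2-3-4-5, expanding outward from the peak — single-peaked.
Type 2 (peak Granton at position 3): ranking walks positions 3-4-2-1-5, expanding outward from the peak — single-peaked.
Type 3 (peak Selby at position 4): ranking walks positions 4-3-5-2-1, expanding outward from the peak — single-peaked.
Type 4 (peak Ivery at position 2): ranking walks positions 2-3-4-1-5, expanding outward from the peak — single-peaked.
Type 5 (peak Lomond at position 5): ranking walks positions 5-4-3-2-1, expanding outward from the peak — single-peaked.
Every ranking is single-peaked on this axis.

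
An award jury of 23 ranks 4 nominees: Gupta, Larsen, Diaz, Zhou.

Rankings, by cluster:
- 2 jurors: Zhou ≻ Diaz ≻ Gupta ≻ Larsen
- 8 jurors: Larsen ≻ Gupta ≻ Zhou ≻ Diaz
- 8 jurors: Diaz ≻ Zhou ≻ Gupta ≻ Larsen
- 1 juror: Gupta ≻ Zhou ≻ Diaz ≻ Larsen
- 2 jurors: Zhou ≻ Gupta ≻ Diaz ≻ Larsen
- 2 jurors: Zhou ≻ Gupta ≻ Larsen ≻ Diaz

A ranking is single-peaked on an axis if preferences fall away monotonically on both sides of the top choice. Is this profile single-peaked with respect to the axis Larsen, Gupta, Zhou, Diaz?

Axis positions: Larsen=1, Gupta=2, Zhou=3, Diaz=4.
Cluster 1 (peak Zhou at position 3): ranking walks positions 3-4-2-1, expanding outward from the peak — single-peaked.
Cluster 2 (peak Larsen at position 1): ranking walks positions 1-2-3-4, expanding outward from the peak — single-peaked.
Cluster 3 (peak Diaz at position 4): ranking walks positions 4-3-2-1, expanding outward from the peak — single-peaked.
Cluster 4 (peak Gupta at position 2): ranking walks positions 2-3-4-1, expanding outward from the peak — single-peaked.
Cluster 5 (peak Zhou at position 3): ranking walks positions 3-2-4-1, expanding outward from the peak — single-peaked.
Cluster 6 (peak Zhou at position 3): ranking walks positions 3-2-1-4, expanding outward from the peak — single-peaked.
Every ranking is single-peaked on this axis.

yes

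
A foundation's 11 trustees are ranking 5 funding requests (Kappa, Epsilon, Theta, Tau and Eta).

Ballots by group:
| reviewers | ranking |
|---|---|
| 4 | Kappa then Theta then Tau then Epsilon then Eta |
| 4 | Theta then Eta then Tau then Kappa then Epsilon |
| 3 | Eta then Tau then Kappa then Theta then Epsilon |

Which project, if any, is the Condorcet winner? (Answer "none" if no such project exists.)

none

Head-to-head results (11 reviewers):
Kappa vs Epsilon: 11 to 0, Kappa.
Kappa vs Theta: 4+3 = 7 for Kappa, 4 for Theta — Kappa by 7–4.
Kappa vs Tau: 4 for Kappa, 7 for Tau — Tau by 7–4.
Kappa vs Eta: Kappa is ranked higher on 4 ballots, Eta on 7. Eta wins 7–4.
Epsilon vs Theta: 0 for Epsilon, 11 for Theta — Theta by 11–0.
Epsilon vs Tau: 0 for Epsilon, 11 for Tau — Tau by 11–0.
Epsilon vs Eta: 4 for Epsilon, 7 for Eta — Eta by 7–4.
Theta vs Tau: 4+4 = 8 for Theta, 3 for Tau — Theta by 8–3.
Theta vs Eta: Theta preferred on 4+4 = 8 ballots; Theta wins 8–3.
Tau vs Eta: 4 to 7, Eta.
No project is unbeaten: Kappa loses to Tau; Epsilon loses to Kappa; Theta loses to Kappa; Tau loses to Theta; Eta loses to Theta. In particular Kappa beats Theta beats Tau beats Kappa is a majority cycle — no Condorcet winner exists.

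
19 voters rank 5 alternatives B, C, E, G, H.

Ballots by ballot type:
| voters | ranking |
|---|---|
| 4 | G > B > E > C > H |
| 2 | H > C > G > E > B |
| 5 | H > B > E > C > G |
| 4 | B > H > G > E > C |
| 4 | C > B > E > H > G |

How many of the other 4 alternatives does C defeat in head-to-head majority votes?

1

C against each rival (19 voters):
C vs B: 2+4 = 6 for C, 13 for B — B by 13–6.
C vs E: E wins 13–6.
C vs G: C wins 11–8.
C–H: H 11–8.
C beats G; loses to B, E, H — 1 pairwise win.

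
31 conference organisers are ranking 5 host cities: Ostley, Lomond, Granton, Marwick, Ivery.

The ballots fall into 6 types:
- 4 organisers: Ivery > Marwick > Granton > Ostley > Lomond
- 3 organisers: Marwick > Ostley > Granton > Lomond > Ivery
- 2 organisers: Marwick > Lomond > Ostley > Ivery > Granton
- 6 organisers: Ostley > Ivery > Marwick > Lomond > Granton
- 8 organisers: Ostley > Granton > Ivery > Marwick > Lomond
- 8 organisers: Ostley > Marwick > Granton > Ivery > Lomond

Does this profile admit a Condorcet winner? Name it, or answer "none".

Ostley

Head-to-head results (31 organisers):
Ostley vs Lomond: Ostley, 29–2.
Ostley vs Granton: 27 to 4, Ostley.
Ostley vs Marwick: 6+8+8 = 22 for Ostley, 9 for Marwick — Ostley by 22–9.
Ostley vs Ivery: 27 to 4, Ostley.
Lomond vs Granton: 2+6 = 8 for Lomond, 23 for Granton — Granton by 23–8.
Lomond vs Marwick: 0 for Lomond, 31 for Marwick — Marwick by 31–0.
Lomond vs Ivery: Lomond preferred on 3+2 = 5 ballots; Ivery wins 26–5.
Granton vs Marwick: Granton is ranked higher on 8 ballots, Marwick on 23. Marwick wins 23–8.
Granton vs Ivery: 19 to 12, Granton.
Marwick vs Ivery: Marwick is ranked higher on 3+2+8 = 13 ballots, Ivery on 18. Ivery wins 18–13.
Ostley defeats every rival head-to-head and is the Condorcet winner.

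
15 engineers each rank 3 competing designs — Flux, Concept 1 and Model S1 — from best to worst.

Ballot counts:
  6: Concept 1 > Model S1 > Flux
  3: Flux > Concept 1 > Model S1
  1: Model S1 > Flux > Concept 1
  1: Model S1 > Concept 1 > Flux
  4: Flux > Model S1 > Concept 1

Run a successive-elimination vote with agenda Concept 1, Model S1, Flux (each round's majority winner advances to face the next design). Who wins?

Round 1: Concept 1 vs Model S1 — 9–6, Concept 1 advances.
Round 2: Concept 1 vs Flux — 7–8, Flux advances.
The agenda winner is Flux.

Flux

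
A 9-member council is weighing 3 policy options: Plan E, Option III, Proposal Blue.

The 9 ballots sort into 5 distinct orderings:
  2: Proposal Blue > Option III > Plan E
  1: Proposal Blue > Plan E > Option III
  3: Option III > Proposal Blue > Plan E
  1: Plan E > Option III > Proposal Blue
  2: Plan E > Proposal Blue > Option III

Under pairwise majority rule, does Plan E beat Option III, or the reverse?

Option III

Ballots ranking Plan E above Option III: 1 + 1 + 2 = 4.
Ballots ranking Option III above Plan E: 9 − 4 = 5.
Option III wins the head-to-head 5–4.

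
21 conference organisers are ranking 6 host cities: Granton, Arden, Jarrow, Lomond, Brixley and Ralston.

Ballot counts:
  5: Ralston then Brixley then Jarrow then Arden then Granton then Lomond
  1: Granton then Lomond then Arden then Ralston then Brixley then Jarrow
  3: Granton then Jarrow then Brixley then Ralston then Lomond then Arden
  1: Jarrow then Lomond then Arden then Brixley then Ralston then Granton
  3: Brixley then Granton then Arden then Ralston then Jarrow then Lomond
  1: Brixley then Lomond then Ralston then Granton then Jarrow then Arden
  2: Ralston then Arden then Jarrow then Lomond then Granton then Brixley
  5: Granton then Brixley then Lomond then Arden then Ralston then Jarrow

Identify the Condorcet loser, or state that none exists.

Head-to-head results (21 organisers):
Granton vs Arden: 13 to 8, Granton.
Granton–Jarrow: Granton 13–8.
Granton vs Lomond: Granton preferred on 5+1+3+3+5 = 17 ballots; Granton wins 17–4.
Granton vs Brixley: Granton wins 11–10.
Granton vs Ralston: Granton preferred on 1+3+3+5 = 12 ballots; Granton wins 12–9.
Arden vs Jarrow: Arden is ranked higher on 1+3+2+5 = 11 ballots, Jarrow on 10. Arden wins 11–10.
Arden vs Lomond: Arden is ranked higher on 5+3+2 = 10 ballots, Lomond on 11. Lomond wins 11–10.
Arden vs Brixley: Brixley, 17–4.
Arden vs Ralston: 10 to 11, Ralston.
Jarrow vs Lomond: Jarrow wins 14–7.
Jarrow vs Brixley: 3+1+2 = 6 for Jarrow, 15 for Brixley — Brixley by 15–6.
Jarrow vs Ralston: Jarrow preferred on 3+1 = 4 ballots; Ralston wins 17–4.
Lomond vs Brixley: 1+1+2 = 4 for Lomond, 17 for Brixley — Brixley by 17–4.
Lomond vs Ralston: Ralston wins 13–8.
Brixley vs Ralston: 13 to 8, Brixley.
Each city has at least one pairwise win (Granton beats Arden; Arden beats Jarrow; Jarrow beats Lomond; Lomond beats Arden; Brixley beats Arden; Ralston beats Arden) — no Condorcet loser.

none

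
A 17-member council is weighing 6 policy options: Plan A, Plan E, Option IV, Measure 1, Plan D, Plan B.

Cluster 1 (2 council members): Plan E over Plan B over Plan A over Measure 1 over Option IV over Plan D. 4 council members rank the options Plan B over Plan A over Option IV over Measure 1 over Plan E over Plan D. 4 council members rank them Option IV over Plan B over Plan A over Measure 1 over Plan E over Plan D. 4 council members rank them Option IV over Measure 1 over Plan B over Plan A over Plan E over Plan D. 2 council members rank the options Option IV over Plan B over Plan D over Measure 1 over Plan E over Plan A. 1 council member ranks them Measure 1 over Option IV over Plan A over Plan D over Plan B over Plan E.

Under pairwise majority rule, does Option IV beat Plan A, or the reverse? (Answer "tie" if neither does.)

Ballots ranking Option IV above Plan A: 4 + 4 + 2 + 1 = 11.
Ballots ranking Plan A above Option IV: 17 − 11 = 6.
Option IV wins the head-to-head 11–6.

Option IV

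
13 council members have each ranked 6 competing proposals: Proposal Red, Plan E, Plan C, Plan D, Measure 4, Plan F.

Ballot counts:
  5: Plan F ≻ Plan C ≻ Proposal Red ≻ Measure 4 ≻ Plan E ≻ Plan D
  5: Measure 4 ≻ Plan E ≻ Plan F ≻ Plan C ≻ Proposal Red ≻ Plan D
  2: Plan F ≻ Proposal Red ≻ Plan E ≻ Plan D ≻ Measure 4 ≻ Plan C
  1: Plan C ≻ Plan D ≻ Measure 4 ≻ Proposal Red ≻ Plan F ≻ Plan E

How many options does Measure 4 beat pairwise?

Measure 4 against each rival (13 council members):
Measure 4 vs Proposal Red: 5+1 = 6 for Measure 4, 7 for Proposal Red — Proposal Red by 7–6.
Measure 4 vs Plan E: Measure 4 wins 11–2.
Measure 4 vs Plan C: Measure 4, 7–6.
Measure 4 vs Plan D: Measure 4 is ranked higher on 5+5 = 10 ballots, Plan D on 3. Measure 4 wins 10–3.
Measure 4–Plan F: Plan F 7–6.
Measure 4 beats Plan E, Plan C, Plan D; loses to Proposal Red, Plan F — 3 pairwise wins.

3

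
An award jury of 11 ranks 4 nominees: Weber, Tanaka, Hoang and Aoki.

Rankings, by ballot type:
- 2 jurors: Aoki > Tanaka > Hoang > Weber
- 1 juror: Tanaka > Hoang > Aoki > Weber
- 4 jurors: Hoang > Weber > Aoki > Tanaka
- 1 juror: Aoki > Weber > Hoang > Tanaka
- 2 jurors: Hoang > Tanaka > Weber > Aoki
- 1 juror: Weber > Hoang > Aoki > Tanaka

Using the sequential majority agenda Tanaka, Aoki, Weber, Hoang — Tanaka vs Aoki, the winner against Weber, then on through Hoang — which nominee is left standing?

Round 1: Tanaka vs Aoki — 3–8, Aoki advances.
Round 2: Aoki vs Weber — 4–7, Weber advances.
Round 3: Weber vs Hoang — 2–9, Hoang advances.
The agenda winner is Hoang.

Hoang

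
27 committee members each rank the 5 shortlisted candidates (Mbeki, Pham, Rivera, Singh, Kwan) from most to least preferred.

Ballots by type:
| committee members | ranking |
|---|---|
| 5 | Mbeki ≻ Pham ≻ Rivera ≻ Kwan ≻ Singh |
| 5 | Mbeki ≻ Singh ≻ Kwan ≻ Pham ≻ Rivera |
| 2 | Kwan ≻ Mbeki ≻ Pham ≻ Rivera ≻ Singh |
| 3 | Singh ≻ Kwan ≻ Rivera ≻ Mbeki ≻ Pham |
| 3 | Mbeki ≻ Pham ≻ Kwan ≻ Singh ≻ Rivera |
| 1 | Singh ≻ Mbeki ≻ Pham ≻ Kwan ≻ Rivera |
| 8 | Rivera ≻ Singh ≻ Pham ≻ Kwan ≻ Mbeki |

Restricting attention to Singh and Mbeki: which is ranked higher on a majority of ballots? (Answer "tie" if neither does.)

Mbeki

Ballots ranking Singh above Mbeki: 3 + 1 + 8 = 12.
Ballots ranking Mbeki above Singh: 27 − 12 = 15.
Mbeki wins the head-to-head 15–12.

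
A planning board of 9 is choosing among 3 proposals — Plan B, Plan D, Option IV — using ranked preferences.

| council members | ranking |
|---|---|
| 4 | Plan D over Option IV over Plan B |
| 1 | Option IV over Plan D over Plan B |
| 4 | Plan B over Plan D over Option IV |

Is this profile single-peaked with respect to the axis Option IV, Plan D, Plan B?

yes

Axis positions: Option IV=1, Plan D=2, Plan B=3.
Cluster 1 (peak Plan D at position 2): ranking walks positions 2-1-3, expanding outward from the peak — single-peaked.
Cluster 2 (peak Option IV at position 1): ranking walks positions 1-2-3, expanding outward from the peak — single-peaked.
Cluster 3 (peak Plan B at position 3): ranking walks positions 3-2-1, expanding outward from the peak — single-peaked.
Every ranking is single-peaked on this axis.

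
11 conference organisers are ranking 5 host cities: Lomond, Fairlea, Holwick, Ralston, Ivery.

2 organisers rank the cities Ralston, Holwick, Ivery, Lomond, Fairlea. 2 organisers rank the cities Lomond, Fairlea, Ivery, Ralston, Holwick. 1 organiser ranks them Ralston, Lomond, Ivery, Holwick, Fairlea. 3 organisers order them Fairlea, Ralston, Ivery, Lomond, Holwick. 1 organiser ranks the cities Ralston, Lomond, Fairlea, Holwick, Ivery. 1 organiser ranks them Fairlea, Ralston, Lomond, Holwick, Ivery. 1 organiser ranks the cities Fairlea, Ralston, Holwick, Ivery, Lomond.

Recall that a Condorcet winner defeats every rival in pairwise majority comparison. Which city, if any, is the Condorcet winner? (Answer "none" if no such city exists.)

none

Check each pair by majority over 11 ballots:
Lomond vs Fairlea: Lomond preferred on 2+2+1+1 = 6 ballots; Lomond wins 6–5.
Lomond vs Holwick: Lomond preferred on 2+1+3+1+1 = 8 ballots; Lomond wins 8–3.
Lomond vs Ralston: Lomond is ranked higher on 2 ballots, Ralston on 9. Ralston wins 9–2.
Lomond vs Ivery: Lomond preferred on 2+1+1+1 = 5 ballots; Ivery wins 6–5.
Fairlea vs Holwick: 8 to 3, Fairlea.
Fairlea vs Ralston: Fairlea is ranked higher on 2+3+1+1 = 7 ballots, Ralston on 4. Fairlea wins 7–4.
Fairlea vs Ivery: Fairlea preferred on 2+3+1+1+1 = 8 ballots; Fairlea wins 8–3.
Holwick vs Ralston: 0 to 11, Ralston.
Holwick vs Ivery: 2+1+1+1 = 5 for Holwick, 6 for Ivery — Ivery by 6–5.
Ralston vs Ivery: Ralston is ranked higher on 2+1+3+1+1+1 = 9 ballots, Ivery on 2. Ralston wins 9–2.
Each city drops at least one matchup (Lomond loses to Ralston; Fairlea loses to Lomond; Holwick loses to Lomond; Ralston loses to Fairlea; Ivery loses to Fairlea); the cycle Lomond > Fairlea > Ralston > Lomond rules out a Condorcet winner.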